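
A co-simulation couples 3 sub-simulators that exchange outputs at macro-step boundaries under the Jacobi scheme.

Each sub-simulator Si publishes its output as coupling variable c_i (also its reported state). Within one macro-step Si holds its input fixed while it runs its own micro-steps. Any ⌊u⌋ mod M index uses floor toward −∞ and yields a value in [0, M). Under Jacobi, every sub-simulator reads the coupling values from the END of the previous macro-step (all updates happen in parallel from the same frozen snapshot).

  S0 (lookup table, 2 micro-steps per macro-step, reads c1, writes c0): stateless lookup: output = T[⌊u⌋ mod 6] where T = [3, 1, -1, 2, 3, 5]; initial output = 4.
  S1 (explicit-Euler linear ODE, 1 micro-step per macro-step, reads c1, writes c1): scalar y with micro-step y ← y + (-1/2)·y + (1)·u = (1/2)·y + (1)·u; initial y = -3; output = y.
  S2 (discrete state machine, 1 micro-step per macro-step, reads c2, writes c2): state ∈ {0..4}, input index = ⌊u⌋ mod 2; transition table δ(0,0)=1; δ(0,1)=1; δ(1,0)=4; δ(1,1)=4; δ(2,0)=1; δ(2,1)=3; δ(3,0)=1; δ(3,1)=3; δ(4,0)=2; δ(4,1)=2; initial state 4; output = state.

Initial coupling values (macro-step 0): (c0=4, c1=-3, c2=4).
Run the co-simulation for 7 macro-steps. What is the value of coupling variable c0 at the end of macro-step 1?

macro 1: S0 reads c1=-3 → after 2×micro: 2; S1 reads c1=-3 → after 1×micro: -9/2; S2 reads c2=4 → after 1×micro: 2 ⇒ (c0=2, c1=-9/2, c2=2)
macro 2: S0 reads c1=-9/2 → after 2×micro: 1; S1 reads c1=-9/2 → after 1×micro: -27/4; S2 reads c2=2 → after 1×micro: 1 ⇒ (c0=1, c1=-27/4, c2=1)
macro 3: S0 reads c1=-27/4 → after 2×micro: 5; S1 reads c1=-27/4 → after 1×micro: -81/8; S2 reads c2=1 → after 1×micro: 4 ⇒ (c0=5, c1=-81/8, c2=4)
macro 4: S0 reads c1=-81/8 → after 2×micro: 1; S1 reads c1=-81/8 → after 1×micro: -243/16; S2 reads c2=4 → after 1×micro: 2 ⇒ (c0=1, c1=-243/16, c2=2)
macro 5: S0 reads c1=-243/16 → after 2×micro: -1; S1 reads c1=-243/16 → after 1×micro: -729/32; S2 reads c2=2 → after 1×micro: 1 ⇒ (c0=-1, c1=-729/32, c2=1)
macro 6: S0 reads c1=-729/32 → after 2×micro: 1; S1 reads c1=-729/32 → after 1×micro: -2187/64; S2 reads c2=1 → after 1×micro: 4 ⇒ (c0=1, c1=-2187/64, c2=4)
macro 7: S0 reads c1=-2187/64 → after 2×micro: 1; S1 reads c1=-2187/64 → after 1×micro: -6561/128; S2 reads c2=4 → after 1×micro: 2 ⇒ (c0=1, c1=-6561/128, c2=2)

c0 at macro-step 1 = 2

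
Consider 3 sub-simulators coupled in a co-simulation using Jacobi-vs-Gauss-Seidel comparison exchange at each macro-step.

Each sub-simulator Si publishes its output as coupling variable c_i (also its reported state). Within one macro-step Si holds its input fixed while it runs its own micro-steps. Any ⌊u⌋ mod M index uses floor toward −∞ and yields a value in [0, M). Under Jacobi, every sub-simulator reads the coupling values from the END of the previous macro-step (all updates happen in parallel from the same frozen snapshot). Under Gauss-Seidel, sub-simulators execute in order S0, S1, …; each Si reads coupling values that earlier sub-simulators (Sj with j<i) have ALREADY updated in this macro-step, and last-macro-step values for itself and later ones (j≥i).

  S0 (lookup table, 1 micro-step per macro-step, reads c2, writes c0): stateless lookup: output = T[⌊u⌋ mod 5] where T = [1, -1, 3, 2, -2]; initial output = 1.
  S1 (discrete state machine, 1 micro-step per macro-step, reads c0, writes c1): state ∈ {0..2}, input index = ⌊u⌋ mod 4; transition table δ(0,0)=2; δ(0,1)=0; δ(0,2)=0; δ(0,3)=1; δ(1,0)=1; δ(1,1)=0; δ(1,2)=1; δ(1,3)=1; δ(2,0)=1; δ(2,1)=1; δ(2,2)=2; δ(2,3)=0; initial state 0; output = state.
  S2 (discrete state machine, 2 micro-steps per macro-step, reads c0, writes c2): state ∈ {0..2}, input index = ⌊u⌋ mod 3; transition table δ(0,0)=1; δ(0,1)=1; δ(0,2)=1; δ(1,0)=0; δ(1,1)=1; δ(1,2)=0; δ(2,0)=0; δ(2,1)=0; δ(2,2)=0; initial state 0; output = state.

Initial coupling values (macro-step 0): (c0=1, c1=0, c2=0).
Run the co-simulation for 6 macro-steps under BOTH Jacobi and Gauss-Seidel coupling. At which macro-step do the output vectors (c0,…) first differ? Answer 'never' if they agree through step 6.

first divergence at macro-step: 2

[Jacobi] macro 1: S0 reads c2=0 → after 1×micro: 1; S1 reads c0=1 → after 1×micro: 0; S2 reads c0=1 → after 2×micro: 1 ⇒ (c0=1, c1=0, c2=1)
[Jacobi] macro 2: S0 reads c2=1 → after 1×micro: -1; S1 reads c0=1 → after 1×micro: 0; S2 reads c0=1 → after 2×micro: 1 ⇒ (c0=-1, c1=0, c2=1)
[Jacobi] macro 3: S0 reads c2=1 → after 1×micro: -1; S1 reads c0=-1 → after 1×micro: 1; S2 reads c0=-1 → after 2×micro: 1 ⇒ (c0=-1, c1=1, c2=1)
[Jacobi] macro 4: S0 reads c2=1 → after 1×micro: -1; S1 reads c0=-1 → after 1×micro: 1; S2 reads c0=-1 → after 2×micro: 1 ⇒ (c0=-1, c1=1, c2=1)
[Jacobi] macro 5: S0 reads c2=1 → after 1×micro: -1; S1 reads c0=-1 → after 1×micro: 1; S2 reads c0=-1 → after 2×micro: 1 ⇒ (c0=-1, c1=1, c2=1)
[Jacobi] macro 6: S0 reads c2=1 → after 1×micro: -1; S1 reads c0=-1 → after 1×micro: 1; S2 reads c0=-1 → after 2×micro: 1 ⇒ (c0=-1, c1=1, c2=1)
[Gauss-Seidel] macro 1: S0 reads c2=0 → after 1×micro: 1; S1 reads c0=1 → after 1×micro: 0; S2 reads c0=1 → after 2×micro: 1 ⇒ (c0=1, c1=0, c2=1)
[Gauss-Seidel] macro 2: S0 reads c2=1 → after 1×micro: -1; S1 reads c0=-1 → after 1×micro: 1; S2 reads c0=-1 → after 2×micro: 1 ⇒ (c0=-1, c1=1, c2=1)
[Gauss-Seidel] macro 3: S0 reads c2=1 → after 1×micro: -1; S1 reads c0=-1 → after 1×micro: 1; S2 reads c0=-1 → after 2×micro: 1 ⇒ (c0=-1, c1=1, c2=1)
[Gauss-Seidel] macro 4: S0 reads c2=1 → after 1×micro: -1; S1 reads c0=-1 → after 1×micro: 1; S2 reads c0=-1 → after 2×micro: 1 ⇒ (c0=-1, c1=1, c2=1)
[Gauss-Seidel] macro 5: S0 reads c2=1 → after 1×micro: -1; S1 reads c0=-1 → after 1×micro: 1; S2 reads c0=-1 → after 2×micro: 1 ⇒ (c0=-1, c1=1, c2=1)
[Gauss-Seidel] macro 6: S0 reads c2=1 → after 1×micro: -1; S1 reads c0=-1 → after 1×micro: 1; S2 reads c0=-1 → after 2×micro: 1 ⇒ (c0=-1, c1=1, c2=1)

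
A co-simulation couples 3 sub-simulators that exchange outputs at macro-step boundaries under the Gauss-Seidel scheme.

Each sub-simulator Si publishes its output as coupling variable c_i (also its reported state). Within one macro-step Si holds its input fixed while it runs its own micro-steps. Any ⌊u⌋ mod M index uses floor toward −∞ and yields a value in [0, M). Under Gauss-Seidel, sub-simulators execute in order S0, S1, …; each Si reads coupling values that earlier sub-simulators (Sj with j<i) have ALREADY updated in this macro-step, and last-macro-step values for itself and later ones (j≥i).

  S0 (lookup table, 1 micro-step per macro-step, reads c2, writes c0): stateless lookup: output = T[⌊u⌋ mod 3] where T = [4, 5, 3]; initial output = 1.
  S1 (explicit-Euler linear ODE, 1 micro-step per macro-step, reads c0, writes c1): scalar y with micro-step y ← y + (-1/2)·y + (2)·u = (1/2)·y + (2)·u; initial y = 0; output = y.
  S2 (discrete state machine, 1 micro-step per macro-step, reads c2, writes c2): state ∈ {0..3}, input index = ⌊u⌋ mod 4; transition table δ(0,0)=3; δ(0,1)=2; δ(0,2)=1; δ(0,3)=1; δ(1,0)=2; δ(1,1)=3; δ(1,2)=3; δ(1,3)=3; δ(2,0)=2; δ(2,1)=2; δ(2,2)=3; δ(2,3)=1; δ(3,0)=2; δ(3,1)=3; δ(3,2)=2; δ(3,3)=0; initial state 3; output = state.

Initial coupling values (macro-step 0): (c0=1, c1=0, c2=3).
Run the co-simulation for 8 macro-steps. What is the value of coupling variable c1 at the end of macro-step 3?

macro 1: S0 reads c2=3 → after 1×micro: 4; S1 reads c0=4 → after 1×micro: 8; S2 reads c2=3 → after 1×micro: 0 ⇒ (c0=4, c1=8, c2=0)
macro 2: S0 reads c2=0 → after 1×micro: 4; S1 reads c0=4 → after 1×micro: 12; S2 reads c2=0 → after 1×micro: 3 ⇒ (c0=4, c1=12, c2=3)
macro 3: S0 reads c2=3 → after 1×micro: 4; S1 reads c0=4 → after 1×micro: 14; S2 reads c2=3 → after 1×micro: 0 ⇒ (c0=4, c1=14, c2=0)
macro 4: S0 reads c2=0 → after 1×micro: 4; S1 reads c0=4 → after 1×micro: 15; S2 reads c2=0 → after 1×micro: 3 ⇒ (c0=4, c1=15, c2=3)
macro 5: S0 reads c2=3 → after 1×micro: 4; S1 reads c0=4 → after 1×micro: 31/2; S2 reads c2=3 → after 1×micro: 0 ⇒ (c0=4, c1=31/2, c2=0)
macro 6: S0 reads c2=0 → after 1×micro: 4; S1 reads c0=4 → after 1×micro: 63/4; S2 reads c2=0 → after 1×micro: 3 ⇒ (c0=4, c1=63/4, c2=3)
macro 7: S0 reads c2=3 → after 1×micro: 4; S1 reads c0=4 → after 1×micro: 127/8; S2 reads c2=3 → after 1×micro: 0 ⇒ (c0=4, c1=127/8, c2=0)
macro 8: S0 reads c2=0 → after 1×micro: 4; S1 reads c0=4 → after 1×micro: 255/16; S2 reads c2=0 → after 1×micro: 3 ⇒ (c0=4, c1=255/16, c2=3)

c1 at macro-step 3 = 14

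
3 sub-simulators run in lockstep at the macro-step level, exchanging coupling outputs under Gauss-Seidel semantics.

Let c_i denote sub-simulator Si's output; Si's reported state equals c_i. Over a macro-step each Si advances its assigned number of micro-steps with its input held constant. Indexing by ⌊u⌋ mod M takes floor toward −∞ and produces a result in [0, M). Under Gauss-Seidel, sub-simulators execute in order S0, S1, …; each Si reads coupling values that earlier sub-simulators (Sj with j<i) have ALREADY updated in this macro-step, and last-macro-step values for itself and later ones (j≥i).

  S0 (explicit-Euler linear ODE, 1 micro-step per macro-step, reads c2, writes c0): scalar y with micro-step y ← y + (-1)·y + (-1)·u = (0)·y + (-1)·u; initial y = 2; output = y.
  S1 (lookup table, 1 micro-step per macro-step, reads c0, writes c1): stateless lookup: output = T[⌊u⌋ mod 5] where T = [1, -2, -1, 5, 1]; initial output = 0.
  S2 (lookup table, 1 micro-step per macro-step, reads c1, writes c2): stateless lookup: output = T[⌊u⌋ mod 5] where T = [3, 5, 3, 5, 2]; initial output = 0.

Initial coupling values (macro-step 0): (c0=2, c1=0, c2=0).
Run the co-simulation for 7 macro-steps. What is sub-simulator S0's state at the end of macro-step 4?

macro 1: S0 reads c2=0 → after 1×micro: 0; S1 reads c0=0 → after 1×micro: 1; S2 reads c1=1 → after 1×micro: 5 ⇒ (c0=0, c1=1, c2=5)
macro 2: S0 reads c2=5 → after 1×micro: -5; S1 reads c0=-5 → after 1×micro: 1; S2 reads c1=1 → after 1×micro: 5 ⇒ (c0=-5, c1=1, c2=5)
macro 3: S0 reads c2=5 → after 1×micro: -5; S1 reads c0=-5 → after 1×micro: 1; S2 reads c1=1 → after 1×micro: 5 ⇒ (c0=-5, c1=1, c2=5)
macro 4: S0 reads c2=5 → after 1×micro: -5; S1 reads c0=-5 → after 1×micro: 1; S2 reads c1=1 → after 1×micro: 5 ⇒ (c0=-5, c1=1, c2=5)
macro 5: S0 reads c2=5 → after 1×micro: -5; S1 reads c0=-5 → after 1×micro: 1; S2 reads c1=1 → after 1×micro: 5 ⇒ (c0=-5, c1=1, c2=5)
macro 6: S0 reads c2=5 → after 1×micro: -5; S1 reads c0=-5 → after 1×micro: 1; S2 reads c1=1 → after 1×micro: 5 ⇒ (c0=-5, c1=1, c2=5)
macro 7: S0 reads c2=5 → after 1×micro: -5; S1 reads c0=-5 → after 1×micro: 1; S2 reads c1=1 → after 1×micro: 5 ⇒ (c0=-5, c1=1, c2=5)

S0 state at macro-step 4 = -5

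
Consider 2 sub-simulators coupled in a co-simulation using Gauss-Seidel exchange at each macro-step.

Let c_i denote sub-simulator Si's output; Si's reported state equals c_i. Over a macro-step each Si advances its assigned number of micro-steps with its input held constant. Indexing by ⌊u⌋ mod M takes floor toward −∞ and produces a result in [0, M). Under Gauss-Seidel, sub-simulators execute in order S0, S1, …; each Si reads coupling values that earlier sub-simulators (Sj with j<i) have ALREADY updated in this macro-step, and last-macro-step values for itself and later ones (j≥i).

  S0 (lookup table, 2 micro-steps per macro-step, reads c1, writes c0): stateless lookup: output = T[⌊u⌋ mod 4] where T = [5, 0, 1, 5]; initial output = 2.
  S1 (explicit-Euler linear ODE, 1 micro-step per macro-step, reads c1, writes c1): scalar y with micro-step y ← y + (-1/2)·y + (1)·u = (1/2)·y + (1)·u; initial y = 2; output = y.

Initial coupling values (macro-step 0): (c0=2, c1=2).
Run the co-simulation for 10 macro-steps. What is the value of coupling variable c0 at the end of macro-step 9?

macro 1: S0 reads c1=2 → after 2×micro: 1; S1 reads c1=2 → after 1×micro: 3 ⇒ (c0=1, c1=3)
macro 2: S0 reads c1=3 → after 2×micro: 5; S1 reads c1=3 → after 1×micro: 9/2 ⇒ (c0=5, c1=9/2)
macro 3: S0 reads c1=9/2 → after 2×micro: 5; S1 reads c1=9/2 → after 1×micro: 27/4 ⇒ (c0=5, c1=27/4)
macro 4: S0 reads c1=27/4 → after 2×micro: 1; S1 reads c1=27/4 → after 1×micro: 81/8 ⇒ (c0=1, c1=81/8)
macro 5: S0 reads c1=81/8 → after 2×micro: 1; S1 reads c1=81/8 → after 1×micro: 243/16 ⇒ (c0=1, c1=243/16)
macro 6: S0 reads c1=243/16 → after 2×micro: 5; S1 reads c1=243/16 → after 1×micro: 729/32 ⇒ (c0=5, c1=729/32)
macro 7: S0 reads c1=729/32 → after 2×micro: 1; S1 reads c1=729/32 → after 1×micro: 2187/64 ⇒ (c0=1, c1=2187/64)
macro 8: S0 reads c1=2187/64 → after 2×micro: 1; S1 reads c1=2187/64 → after 1×micro: 6561/128 ⇒ (c0=1, c1=6561/128)
macro 9: S0 reads c1=6561/128 → after 2×micro: 5; S1 reads c1=6561/128 → after 1×micro: 19683/256 ⇒ (c0=5, c1=19683/256)
macro 10: S0 reads c1=19683/256 → after 2×micro: 5; S1 reads c1=19683/256 → after 1×micro: 59049/512 ⇒ (c0=5, c1=59049/512)

c0 at macro-step 9 = 5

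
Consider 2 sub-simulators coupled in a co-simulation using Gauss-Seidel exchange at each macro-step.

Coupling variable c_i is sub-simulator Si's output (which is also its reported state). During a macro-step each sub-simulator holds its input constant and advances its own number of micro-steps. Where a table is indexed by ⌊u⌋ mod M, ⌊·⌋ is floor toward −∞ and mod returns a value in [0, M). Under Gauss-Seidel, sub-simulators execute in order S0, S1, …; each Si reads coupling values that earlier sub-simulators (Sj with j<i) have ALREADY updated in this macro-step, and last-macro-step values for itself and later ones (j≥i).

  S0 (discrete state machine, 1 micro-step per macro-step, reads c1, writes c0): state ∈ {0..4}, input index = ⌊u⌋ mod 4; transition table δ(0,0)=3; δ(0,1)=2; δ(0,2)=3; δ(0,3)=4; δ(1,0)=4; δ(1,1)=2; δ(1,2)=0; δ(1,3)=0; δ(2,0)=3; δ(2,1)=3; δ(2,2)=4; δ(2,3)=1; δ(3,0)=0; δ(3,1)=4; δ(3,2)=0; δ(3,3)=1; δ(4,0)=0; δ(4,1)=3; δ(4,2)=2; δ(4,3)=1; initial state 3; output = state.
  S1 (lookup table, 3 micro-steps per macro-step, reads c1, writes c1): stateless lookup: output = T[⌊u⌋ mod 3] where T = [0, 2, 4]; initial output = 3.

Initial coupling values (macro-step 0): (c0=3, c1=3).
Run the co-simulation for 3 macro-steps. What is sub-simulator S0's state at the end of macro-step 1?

macro 1: S0 reads c1=3 → after 1×micro: 1; S1 reads c1=3 → after 3×micro: 0 ⇒ (c0=1, c1=0)
macro 2: S0 reads c1=0 → after 1×micro: 4; S1 reads c1=0 → after 3×micro: 0 ⇒ (c0=4, c1=0)
macro 3: S0 reads c1=0 → after 1×micro: 0; S1 reads c1=0 → after 3×micro: 0 ⇒ (c0=0, c1=0)

S0 state at macro-step 1 = 1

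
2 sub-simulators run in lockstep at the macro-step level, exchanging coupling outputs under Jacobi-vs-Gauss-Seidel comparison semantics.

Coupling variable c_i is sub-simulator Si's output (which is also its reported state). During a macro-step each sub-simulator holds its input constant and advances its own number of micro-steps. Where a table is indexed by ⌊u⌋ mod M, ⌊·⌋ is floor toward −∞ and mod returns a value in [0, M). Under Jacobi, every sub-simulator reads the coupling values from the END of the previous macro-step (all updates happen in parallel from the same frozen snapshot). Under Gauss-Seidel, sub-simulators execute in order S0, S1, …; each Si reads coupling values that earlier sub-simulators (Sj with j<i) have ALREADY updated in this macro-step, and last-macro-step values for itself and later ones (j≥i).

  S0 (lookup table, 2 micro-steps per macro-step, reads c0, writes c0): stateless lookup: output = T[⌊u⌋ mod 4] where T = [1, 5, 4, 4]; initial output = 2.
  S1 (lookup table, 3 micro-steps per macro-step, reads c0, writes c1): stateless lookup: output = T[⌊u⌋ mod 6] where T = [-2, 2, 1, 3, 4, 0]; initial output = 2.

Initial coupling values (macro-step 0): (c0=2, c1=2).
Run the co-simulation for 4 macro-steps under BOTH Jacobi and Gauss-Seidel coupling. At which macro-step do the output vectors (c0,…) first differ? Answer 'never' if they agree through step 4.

first divergence at macro-step: 1

[Jacobi] macro 1: S0 reads c0=2 → after 2×micro: 4; S1 reads c0=2 → after 3×micro: 1 ⇒ (c0=4, c1=1)
[Jacobi] macro 2: S0 reads c0=4 → after 2×micro: 1; S1 reads c0=4 → after 3×micro: 4 ⇒ (c0=1, c1=4)
[Jacobi] macro 3: S0 reads c0=1 → after 2×micro: 5; S1 reads c0=1 → after 3×micro: 2 ⇒ (c0=5, c1=2)
[Jacobi] macro 4: S0 reads c0=5 → after 2×micro: 5; S1 reads c0=5 → after 3×micro: 0 ⇒ (c0=5, c1=0)
[Gauss-Seidel] macro 1: S0 reads c0=2 → after 2×micro: 4; S1 reads c0=4 → after 3×micro: 4 ⇒ (c0=4, c1=4)
[Gauss-Seidel] macro 2: S0 reads c0=4 → after 2×micro: 1; S1 reads c0=1 → after 3×micro: 2 ⇒ (c0=1, c1=2)
[Gauss-Seidel] macro 3: S0 reads c0=1 → after 2×micro: 5; S1 reads c0=5 → after 3×micro: 0 ⇒ (c0=5, c1=0)
[Gauss-Seidel] macro 4: S0 reads c0=5 → after 2×micro: 5; S1 reads c0=5 → after 3×micro: 0 ⇒ (c0=5, c1=0)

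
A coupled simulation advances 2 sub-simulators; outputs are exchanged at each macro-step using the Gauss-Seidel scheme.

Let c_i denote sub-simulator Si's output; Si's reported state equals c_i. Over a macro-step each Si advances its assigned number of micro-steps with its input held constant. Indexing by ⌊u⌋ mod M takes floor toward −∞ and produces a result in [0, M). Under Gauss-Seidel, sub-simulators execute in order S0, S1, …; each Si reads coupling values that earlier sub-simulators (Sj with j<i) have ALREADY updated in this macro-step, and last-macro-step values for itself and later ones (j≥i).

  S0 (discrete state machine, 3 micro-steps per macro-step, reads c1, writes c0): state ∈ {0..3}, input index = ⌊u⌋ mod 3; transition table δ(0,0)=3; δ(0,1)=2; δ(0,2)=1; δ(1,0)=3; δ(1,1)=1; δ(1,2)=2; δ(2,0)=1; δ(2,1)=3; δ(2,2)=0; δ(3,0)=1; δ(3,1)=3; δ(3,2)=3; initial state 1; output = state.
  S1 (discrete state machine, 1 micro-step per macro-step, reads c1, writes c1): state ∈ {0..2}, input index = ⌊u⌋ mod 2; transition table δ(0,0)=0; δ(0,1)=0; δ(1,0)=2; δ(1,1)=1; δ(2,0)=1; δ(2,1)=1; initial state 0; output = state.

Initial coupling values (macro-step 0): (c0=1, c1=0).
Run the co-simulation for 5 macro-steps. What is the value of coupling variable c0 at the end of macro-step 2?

c0 at macro-step 2 = 1

macro 1: S0 reads c1=0 → after 3×micro: 3; S1 reads c1=0 → after 1×micro: 0 ⇒ (c0=3, c1=0)
macro 2: S0 reads c1=0 → after 3×micro: 1; S1 reads c1=0 → after 1×micro: 0 ⇒ (c0=1, c1=0)
macro 3: S0 reads c1=0 → after 3×micro: 3; S1 reads c1=0 → after 1×micro: 0 ⇒ (c0=3, c1=0)
macro 4: S0 reads c1=0 → after 3×micro: 1; S1 reads c1=0 → after 1×micro: 0 ⇒ (c0=1, c1=0)
macro 5: S0 reads c1=0 → after 3×micro: 3; S1 reads c1=0 → after 1×micro: 0 ⇒ (c0=3, c1=0)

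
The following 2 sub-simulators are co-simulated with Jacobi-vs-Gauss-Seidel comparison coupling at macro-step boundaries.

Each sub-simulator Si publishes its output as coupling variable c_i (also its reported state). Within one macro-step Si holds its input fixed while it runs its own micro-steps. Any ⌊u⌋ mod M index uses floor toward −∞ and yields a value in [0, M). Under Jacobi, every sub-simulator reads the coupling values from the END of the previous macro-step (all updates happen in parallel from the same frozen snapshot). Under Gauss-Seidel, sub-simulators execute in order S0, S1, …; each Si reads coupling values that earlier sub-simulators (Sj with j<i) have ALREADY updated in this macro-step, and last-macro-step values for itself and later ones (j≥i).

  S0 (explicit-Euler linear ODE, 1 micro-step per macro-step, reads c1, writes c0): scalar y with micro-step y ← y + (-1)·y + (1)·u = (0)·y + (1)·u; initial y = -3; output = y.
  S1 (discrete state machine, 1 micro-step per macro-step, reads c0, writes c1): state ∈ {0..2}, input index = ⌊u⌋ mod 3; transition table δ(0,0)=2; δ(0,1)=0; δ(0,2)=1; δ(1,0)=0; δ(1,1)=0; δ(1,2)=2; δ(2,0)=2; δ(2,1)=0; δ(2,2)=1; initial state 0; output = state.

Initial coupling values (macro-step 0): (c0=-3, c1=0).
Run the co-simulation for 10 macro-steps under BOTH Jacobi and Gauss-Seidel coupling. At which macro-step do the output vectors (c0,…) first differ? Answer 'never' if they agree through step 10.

[Jacobi] macro 1: S0 reads c1=0 → after 1×micro: 0; S1 reads c0=-3 → after 1×micro: 2 ⇒ (c0=0, c1=2)
[Jacobi] macro 2: S0 reads c1=2 → after 1×micro: 2; S1 reads c0=0 → after 1×micro: 2 ⇒ (c0=2, c1=2)
[Jacobi] macro 3: S0 reads c1=2 → after 1×micro: 2; S1 reads c0=2 → after 1×micro: 1 ⇒ (c0=2, c1=1)
[Jacobi] macro 4: S0 reads c1=1 → after 1×micro: 1; S1 reads c0=2 → after 1×micro: 2 ⇒ (c0=1, c1=2)
[Jacobi] macro 5: S0 reads c1=2 → after 1×micro: 2; S1 reads c0=1 → after 1×micro: 0 ⇒ (c0=2, c1=0)
[Jacobi] macro 6: S0 reads c1=0 → after 1×micro: 0; S1 reads c0=2 → after 1×micro: 1 ⇒ (c0=0, c1=1)
[Jacobi] macro 7: S0 reads c1=1 → after 1×micro: 1; S1 reads c0=0 → after 1×micro: 0 ⇒ (c0=1, c1=0)
[Jacobi] macro 8: S0 reads c1=0 → after 1×micro: 0; S1 reads c0=1 → after 1×micro: 0 ⇒ (c0=0, c1=0)
[Jacobi] macro 9: S0 reads c1=0 → after 1×micro: 0; S1 reads c0=0 → after 1×micro: 2 ⇒ (c0=0, c1=2)
[Jacobi] macro 10: S0 reads c1=2 → after 1×micro: 2; S1 reads c0=0 → after 1×micro: 2 ⇒ (c0=2, c1=2)
[Gauss-Seidel] macro 1: S0 reads c1=0 → after 1×micro: 0; S1 reads c0=0 → after 1×micro: 2 ⇒ (c0=0, c1=2)
[Gauss-Seidel] macro 2: S0 reads c1=2 → after 1×micro: 2; S1 reads c0=2 → after 1×micro: 1 ⇒ (c0=2, c1=1)
[Gauss-Seidel] macro 3: S0 reads c1=1 → after 1×micro: 1; S1 reads c0=1 → after 1×micro: 0 ⇒ (c0=1, c1=0)
[Gauss-Seidel] macro 4: S0 reads c1=0 → after 1×micro: 0; S1 reads c0=0 → after 1×micro: 2 ⇒ (c0=0, c1=2)
[Gauss-Seidel] macro 5: S0 reads c1=2 → after 1×micro: 2; S1 reads c0=2 → after 1×micro: 1 ⇒ (c0=2, c1=1)
[Gauss-Seidel] macro 6: S0 reads c1=1 → after 1×micro: 1; S1 reads c0=1 → after 1×micro: 0 ⇒ (c0=1, c1=0)
[Gauss-Seidel] macro 7: S0 reads c1=0 → after 1×micro: 0; S1 reads c0=0 → after 1×micro: 2 ⇒ (c0=0, c1=2)
[Gauss-Seidel] macro 8: S0 reads c1=2 → after 1×micro: 2; S1 reads c0=2 → after 1×micro: 1 ⇒ (c0=2, c1=1)
[Gauss-Seidel] macro 9: S0 reads c1=1 → after 1×micro: 1; S1 reads c0=1 → after 1×micro: 0 ⇒ (c0=1, c1=0)
[Gauss-Seidel] macro 10: S0 reads c1=0 → after 1×micro: 0; S1 reads c0=0 → after 1×micro: 2 ⇒ (c0=0, c1=2)

first divergence at macro-step: 2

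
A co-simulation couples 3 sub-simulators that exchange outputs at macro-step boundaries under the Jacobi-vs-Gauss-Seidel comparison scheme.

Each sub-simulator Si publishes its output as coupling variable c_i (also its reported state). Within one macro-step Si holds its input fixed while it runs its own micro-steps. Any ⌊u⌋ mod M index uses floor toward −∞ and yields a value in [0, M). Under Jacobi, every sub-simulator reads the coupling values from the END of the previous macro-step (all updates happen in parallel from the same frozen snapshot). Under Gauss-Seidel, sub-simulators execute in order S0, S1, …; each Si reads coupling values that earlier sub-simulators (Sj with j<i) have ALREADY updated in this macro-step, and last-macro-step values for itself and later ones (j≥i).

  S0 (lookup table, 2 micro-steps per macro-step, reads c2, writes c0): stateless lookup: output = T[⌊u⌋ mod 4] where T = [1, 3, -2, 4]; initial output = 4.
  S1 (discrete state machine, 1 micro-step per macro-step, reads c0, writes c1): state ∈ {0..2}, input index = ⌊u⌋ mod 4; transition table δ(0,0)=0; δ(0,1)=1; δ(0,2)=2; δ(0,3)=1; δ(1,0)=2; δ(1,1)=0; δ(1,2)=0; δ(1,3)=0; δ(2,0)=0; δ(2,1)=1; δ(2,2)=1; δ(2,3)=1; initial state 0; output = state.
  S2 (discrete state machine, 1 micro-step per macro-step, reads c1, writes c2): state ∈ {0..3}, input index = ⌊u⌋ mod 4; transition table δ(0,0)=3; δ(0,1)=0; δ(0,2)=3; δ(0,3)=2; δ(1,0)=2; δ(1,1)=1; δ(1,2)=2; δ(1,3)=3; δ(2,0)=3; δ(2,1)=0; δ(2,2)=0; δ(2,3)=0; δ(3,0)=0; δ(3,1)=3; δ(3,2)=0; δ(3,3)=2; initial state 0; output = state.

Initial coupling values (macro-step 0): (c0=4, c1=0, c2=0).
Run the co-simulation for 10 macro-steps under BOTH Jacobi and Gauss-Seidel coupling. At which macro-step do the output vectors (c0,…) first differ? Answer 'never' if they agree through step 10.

first divergence at macro-step: 1

[Jacobi] macro 1: S0 reads c2=0 → after 2×micro: 1; S1 reads c0=4 → after 1×micro: 0; S2 reads c1=0 → after 1×micro: 3 ⇒ (c0=1, c1=0, c2=3)
[Jacobi] macro 2: S0 reads c2=3 → after 2×micro: 4; S1 reads c0=1 → after 1×micro: 1; S2 reads c1=0 → after 1×micro: 0 ⇒ (c0=4, c1=1, c2=0)
[Jacobi] macro 3: S0 reads c2=0 → after 2×micro: 1; S1 reads c0=4 → after 1×micro: 2; S2 reads c1=1 → after 1×micro: 0 ⇒ (c0=1, c1=2, c2=0)
[Jacobi] macro 4: S0 reads c2=0 → after 2×micro: 1; S1 reads c0=1 → after 1×micro: 1; S2 reads c1=2 → after 1×micro: 3 ⇒ (c0=1, c1=1, c2=3)
[Jacobi] macro 5: S0 reads c2=3 → after 2×micro: 4; S1 reads c0=1 → after 1×micro: 0; S2 reads c1=1 → after 1×micro: 3 ⇒ (c0=4, c1=0, c2=3)
[Jacobi] macro 6: S0 reads c2=3 → after 2×micro: 4; S1 reads c0=4 → after 1×micro: 0; S2 reads c1=0 → after 1×micro: 0 ⇒ (c0=4, c1=0, c2=0)
[Jacobi] macro 7: S0 reads c2=0 → after 2×micro: 1; S1 reads c0=4 → after 1×micro: 0; S2 reads c1=0 → after 1×micro: 3 ⇒ (c0=1, c1=0, c2=3)
[Jacobi] macro 8: S0 reads c2=3 → after 2×micro: 4; S1 reads c0=1 → after 1×micro: 1; S2 reads c1=0 → after 1×micro: 0 ⇒ (c0=4, c1=1, c2=0)
[Jacobi] macro 9: S0 reads c2=0 → after 2×micro: 1; S1 reads c0=4 → after 1×micro: 2; S2 reads c1=1 → after 1×micro: 0 ⇒ (c0=1, c1=2, c2=0)
[Jacobi] macro 10: S0 reads c2=0 → after 2×micro: 1; S1 reads c0=1 → after 1×micro: 1; S2 reads c1=2 → after 1×micro: 3 ⇒ (c0=1, c1=1, c2=3)
[Gauss-Seidel] macro 1: S0 reads c2=0 → after 2×micro: 1; S1 reads c0=1 → after 1×micro: 1; S2 reads c1=1 → after 1×micro: 0 ⇒ (c0=1, c1=1, c2=0)
[Gauss-Seidel] macro 2: S0 reads c2=0 → after 2×micro: 1; S1 reads c0=1 → after 1×micro: 0; S2 reads c1=0 → after 1×micro: 3 ⇒ (c0=1, c1=0, c2=3)
[Gauss-Seidel] macro 3: S0 reads c2=3 → after 2×micro: 4; S1 reads c0=4 → after 1×micro: 0; S2 reads c1=0 → after 1×micro: 0 ⇒ (c0=4, c1=0, c2=0)
[Gauss-Seidel] macro 4: S0 reads c2=0 → after 2×micro: 1; S1 reads c0=1 → after 1×micro: 1; S2 reads c1=1 → after 1×micro: 0 ⇒ (c0=1, c1=1, c2=0)
[Gauss-Seidel] macro 5: S0 reads c2=0 → after 2×micro: 1; S1 reads c0=1 → after 1×micro: 0; S2 reads c1=0 → after 1×micro: 3 ⇒ (c0=1, c1=0, c2=3)
[Gauss-Seidel] macro 6: S0 reads c2=3 → after 2×micro: 4; S1 reads c0=4 → after 1×micro: 0; S2 reads c1=0 → after 1×micro: 0 ⇒ (c0=4, c1=0, c2=0)
[Gauss-Seidel] macro 7: S0 reads c2=0 → after 2×micro: 1; S1 reads c0=1 → after 1×micro: 1; S2 reads c1=1 → after 1×micro: 0 ⇒ (c0=1, c1=1, c2=0)
[Gauss-Seidel] macro 8: S0 reads c2=0 → after 2×micro: 1; S1 reads c0=1 → after 1×micro: 0; S2 reads c1=0 → after 1×micro: 3 ⇒ (c0=1, c1=0, c2=3)
[Gauss-Seidel] macro 9: S0 reads c2=3 → after 2×micro: 4; S1 reads c0=4 → after 1×micro: 0; S2 reads c1=0 → after 1×micro: 0 ⇒ (c0=4, c1=0, c2=0)
[Gauss-Seidel] macro 10: S0 reads c2=0 → after 2×micro: 1; S1 reads c0=1 → after 1×micro: 1; S2 reads c1=1 → after 1×micro: 0 ⇒ (c0=1, c1=1, c2=0)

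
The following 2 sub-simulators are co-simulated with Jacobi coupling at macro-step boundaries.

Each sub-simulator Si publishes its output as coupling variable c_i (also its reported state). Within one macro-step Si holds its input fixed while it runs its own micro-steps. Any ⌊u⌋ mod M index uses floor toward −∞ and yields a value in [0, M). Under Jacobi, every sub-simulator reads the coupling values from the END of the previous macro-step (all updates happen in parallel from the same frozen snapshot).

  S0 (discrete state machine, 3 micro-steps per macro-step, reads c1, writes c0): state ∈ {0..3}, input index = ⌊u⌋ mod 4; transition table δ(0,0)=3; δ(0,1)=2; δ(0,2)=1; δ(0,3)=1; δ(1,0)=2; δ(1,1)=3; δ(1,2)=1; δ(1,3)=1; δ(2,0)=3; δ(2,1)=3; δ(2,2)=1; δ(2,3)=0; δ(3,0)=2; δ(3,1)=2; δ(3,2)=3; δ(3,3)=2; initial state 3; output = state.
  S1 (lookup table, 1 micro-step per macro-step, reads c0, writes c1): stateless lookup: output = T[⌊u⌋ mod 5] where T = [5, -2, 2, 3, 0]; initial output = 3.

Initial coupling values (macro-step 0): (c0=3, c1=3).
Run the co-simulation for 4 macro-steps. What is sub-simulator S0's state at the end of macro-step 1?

S0 state at macro-step 1 = 1

macro 1: S0 reads c1=3 → after 3×micro: 1; S1 reads c0=3 → after 1×micro: 3 ⇒ (c0=1, c1=3)
macro 2: S0 reads c1=3 → after 3×micro: 1; S1 reads c0=1 → after 1×micro: -2 ⇒ (c0=1, c1=-2)
macro 3: S0 reads c1=-2 → after 3×micro: 1; S1 reads c0=1 → after 1×micro: -2 ⇒ (c0=1, c1=-2)
macro 4: S0 reads c1=-2 → after 3×micro: 1; S1 reads c0=1 → after 1×micro: -2 ⇒ (c0=1, c1=-2)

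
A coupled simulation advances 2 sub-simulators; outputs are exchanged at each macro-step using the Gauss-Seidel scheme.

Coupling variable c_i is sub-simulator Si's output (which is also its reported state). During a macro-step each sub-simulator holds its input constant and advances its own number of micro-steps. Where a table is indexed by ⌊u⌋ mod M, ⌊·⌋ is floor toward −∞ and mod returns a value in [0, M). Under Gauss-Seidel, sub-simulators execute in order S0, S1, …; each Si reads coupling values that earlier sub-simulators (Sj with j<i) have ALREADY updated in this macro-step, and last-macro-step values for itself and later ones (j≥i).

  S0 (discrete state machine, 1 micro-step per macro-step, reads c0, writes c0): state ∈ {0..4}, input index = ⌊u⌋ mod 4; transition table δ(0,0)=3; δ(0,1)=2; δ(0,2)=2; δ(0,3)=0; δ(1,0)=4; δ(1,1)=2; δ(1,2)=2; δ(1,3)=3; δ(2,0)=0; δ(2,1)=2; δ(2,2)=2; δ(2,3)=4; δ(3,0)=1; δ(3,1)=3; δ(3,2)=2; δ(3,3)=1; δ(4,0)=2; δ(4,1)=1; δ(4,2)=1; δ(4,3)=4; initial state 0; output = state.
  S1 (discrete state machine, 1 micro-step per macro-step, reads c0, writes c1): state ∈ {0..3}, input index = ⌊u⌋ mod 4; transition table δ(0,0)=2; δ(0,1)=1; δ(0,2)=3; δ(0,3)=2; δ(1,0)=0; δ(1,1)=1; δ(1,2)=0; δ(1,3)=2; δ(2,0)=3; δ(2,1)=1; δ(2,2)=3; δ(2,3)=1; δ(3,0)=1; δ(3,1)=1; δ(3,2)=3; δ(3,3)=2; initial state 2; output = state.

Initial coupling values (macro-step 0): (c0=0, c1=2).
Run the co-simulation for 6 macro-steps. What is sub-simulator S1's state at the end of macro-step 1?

macro 1: S0 reads c0=0 → after 1×micro: 3; S1 reads c0=3 → after 1×micro: 1 ⇒ (c0=3, c1=1)
macro 2: S0 reads c0=3 → after 1×micro: 1; S1 reads c0=1 → after 1×micro: 1 ⇒ (c0=1, c1=1)
macro 3: S0 reads c0=1 → after 1×micro: 2; S1 reads c0=2 → after 1×micro: 0 ⇒ (c0=2, c1=0)
macro 4: S0 reads c0=2 → after 1×micro: 2; S1 reads c0=2 → after 1×micro: 3 ⇒ (c0=2, c1=3)
macro 5: S0 reads c0=2 → after 1×micro: 2; S1 reads c0=2 → after 1×micro: 3 ⇒ (c0=2, c1=3)
macro 6: S0 reads c0=2 → after 1×micro: 2; S1 reads c0=2 → after 1×micro: 3 ⇒ (c0=2, c1=3)

S1 state at macro-step 1 = 1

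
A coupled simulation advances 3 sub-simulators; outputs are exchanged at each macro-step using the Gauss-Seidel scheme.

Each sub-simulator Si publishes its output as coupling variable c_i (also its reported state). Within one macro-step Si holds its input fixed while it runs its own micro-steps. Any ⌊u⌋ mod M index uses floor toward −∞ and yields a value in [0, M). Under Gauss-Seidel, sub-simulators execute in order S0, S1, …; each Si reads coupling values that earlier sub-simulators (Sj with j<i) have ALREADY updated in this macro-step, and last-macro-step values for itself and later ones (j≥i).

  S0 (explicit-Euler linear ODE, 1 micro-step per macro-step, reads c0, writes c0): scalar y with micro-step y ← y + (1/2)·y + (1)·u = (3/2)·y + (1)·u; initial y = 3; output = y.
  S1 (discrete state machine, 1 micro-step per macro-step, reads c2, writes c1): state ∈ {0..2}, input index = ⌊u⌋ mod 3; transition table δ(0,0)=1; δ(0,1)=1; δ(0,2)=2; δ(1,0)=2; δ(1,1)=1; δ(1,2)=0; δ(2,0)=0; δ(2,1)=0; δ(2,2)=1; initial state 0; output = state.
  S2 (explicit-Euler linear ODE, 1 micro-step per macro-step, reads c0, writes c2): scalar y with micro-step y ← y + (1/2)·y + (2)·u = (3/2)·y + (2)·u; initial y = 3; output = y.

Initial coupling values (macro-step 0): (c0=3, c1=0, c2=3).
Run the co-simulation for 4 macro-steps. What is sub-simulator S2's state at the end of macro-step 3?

macro 1: S0 reads c0=3 → after 1×micro: 15/2; S1 reads c2=3 → after 1×micro: 1; S2 reads c0=15/2 → after 1×micro: 39/2 ⇒ (c0=15/2, c1=1, c2=39/2)
macro 2: S0 reads c0=15/2 → after 1×micro: 75/4; S1 reads c2=39/2 → after 1×micro: 1; S2 reads c0=75/4 → after 1×micro: 267/4 ⇒ (c0=75/4, c1=1, c2=267/4)
macro 3: S0 reads c0=75/4 → after 1×micro: 375/8; S1 reads c2=267/4 → after 1×micro: 2; S2 reads c0=375/8 → after 1×micro: 1551/8 ⇒ (c0=375/8, c1=2, c2=1551/8)
macro 4: S0 reads c0=375/8 → after 1×micro: 1875/16; S1 reads c2=1551/8 → after 1×micro: 0; S2 reads c0=1875/16 → after 1×micro: 8403/16 ⇒ (c0=1875/16, c1=0, c2=8403/16)

S2 state at macro-step 3 = 1551/8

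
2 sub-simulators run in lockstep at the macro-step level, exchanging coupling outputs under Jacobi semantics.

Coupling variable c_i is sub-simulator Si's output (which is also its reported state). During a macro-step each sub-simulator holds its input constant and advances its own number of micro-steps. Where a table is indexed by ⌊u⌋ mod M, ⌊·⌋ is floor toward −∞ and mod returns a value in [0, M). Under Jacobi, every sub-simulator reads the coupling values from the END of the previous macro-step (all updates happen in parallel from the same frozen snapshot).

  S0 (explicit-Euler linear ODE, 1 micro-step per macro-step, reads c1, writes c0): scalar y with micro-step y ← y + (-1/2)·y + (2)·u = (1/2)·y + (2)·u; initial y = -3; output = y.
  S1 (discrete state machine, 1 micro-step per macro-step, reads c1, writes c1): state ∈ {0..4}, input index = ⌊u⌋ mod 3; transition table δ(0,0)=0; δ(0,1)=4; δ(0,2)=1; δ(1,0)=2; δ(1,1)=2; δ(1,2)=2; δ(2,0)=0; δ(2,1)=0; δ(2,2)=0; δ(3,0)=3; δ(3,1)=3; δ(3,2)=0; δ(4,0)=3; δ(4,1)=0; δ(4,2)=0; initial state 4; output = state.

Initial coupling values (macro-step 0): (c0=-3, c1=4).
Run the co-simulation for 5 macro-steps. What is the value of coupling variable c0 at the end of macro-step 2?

c0 at macro-step 2 = 13/4

macro 1: S0 reads c1=4 → after 1×micro: 13/2; S1 reads c1=4 → after 1×micro: 0 ⇒ (c0=13/2, c1=0)
macro 2: S0 reads c1=0 → after 1×micro: 13/4; S1 reads c1=0 → after 1×micro: 0 ⇒ (c0=13/4, c1=0)
macro 3: S0 reads c1=0 → after 1×micro: 13/8; S1 reads c1=0 → after 1×micro: 0 ⇒ (c0=13/8, c1=0)
macro 4: S0 reads c1=0 → after 1×micro: 13/16; S1 reads c1=0 → after 1×micro: 0 ⇒ (c0=13/16, c1=0)
macro 5: S0 reads c1=0 → after 1×micro: 13/32; S1 reads c1=0 → after 1×micro: 0 ⇒ (c0=13/32, c1=0)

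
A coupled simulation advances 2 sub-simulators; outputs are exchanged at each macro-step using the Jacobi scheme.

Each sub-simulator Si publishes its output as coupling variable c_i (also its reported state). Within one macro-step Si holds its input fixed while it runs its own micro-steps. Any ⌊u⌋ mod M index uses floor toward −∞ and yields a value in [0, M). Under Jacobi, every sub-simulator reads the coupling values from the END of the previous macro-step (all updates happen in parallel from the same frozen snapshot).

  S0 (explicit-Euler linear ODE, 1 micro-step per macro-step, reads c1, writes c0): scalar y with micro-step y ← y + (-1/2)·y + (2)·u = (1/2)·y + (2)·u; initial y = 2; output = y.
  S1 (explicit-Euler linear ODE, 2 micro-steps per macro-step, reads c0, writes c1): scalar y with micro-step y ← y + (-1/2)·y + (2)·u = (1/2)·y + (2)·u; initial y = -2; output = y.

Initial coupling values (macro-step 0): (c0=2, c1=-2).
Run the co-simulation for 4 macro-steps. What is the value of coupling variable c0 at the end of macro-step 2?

c0 at macro-step 2 = 19/2

macro 1: S0 reads c1=-2 → after 1×micro: -3; S1 reads c0=2 → after 2×micro: 11/2 ⇒ (c0=-3, c1=11/2)
macro 2: S0 reads c1=11/2 → after 1×micro: 19/2; S1 reads c0=-3 → after 2×micro: -61/8 ⇒ (c0=19/2, c1=-61/8)
macro 3: S0 reads c1=-61/8 → after 1×micro: -21/2; S1 reads c0=19/2 → after 2×micro: 851/32 ⇒ (c0=-21/2, c1=851/32)
macro 4: S0 reads c1=851/32 → after 1×micro: 767/16; S1 reads c0=-21/2 → after 2×micro: -3181/128 ⇒ (c0=767/16, c1=-3181/128)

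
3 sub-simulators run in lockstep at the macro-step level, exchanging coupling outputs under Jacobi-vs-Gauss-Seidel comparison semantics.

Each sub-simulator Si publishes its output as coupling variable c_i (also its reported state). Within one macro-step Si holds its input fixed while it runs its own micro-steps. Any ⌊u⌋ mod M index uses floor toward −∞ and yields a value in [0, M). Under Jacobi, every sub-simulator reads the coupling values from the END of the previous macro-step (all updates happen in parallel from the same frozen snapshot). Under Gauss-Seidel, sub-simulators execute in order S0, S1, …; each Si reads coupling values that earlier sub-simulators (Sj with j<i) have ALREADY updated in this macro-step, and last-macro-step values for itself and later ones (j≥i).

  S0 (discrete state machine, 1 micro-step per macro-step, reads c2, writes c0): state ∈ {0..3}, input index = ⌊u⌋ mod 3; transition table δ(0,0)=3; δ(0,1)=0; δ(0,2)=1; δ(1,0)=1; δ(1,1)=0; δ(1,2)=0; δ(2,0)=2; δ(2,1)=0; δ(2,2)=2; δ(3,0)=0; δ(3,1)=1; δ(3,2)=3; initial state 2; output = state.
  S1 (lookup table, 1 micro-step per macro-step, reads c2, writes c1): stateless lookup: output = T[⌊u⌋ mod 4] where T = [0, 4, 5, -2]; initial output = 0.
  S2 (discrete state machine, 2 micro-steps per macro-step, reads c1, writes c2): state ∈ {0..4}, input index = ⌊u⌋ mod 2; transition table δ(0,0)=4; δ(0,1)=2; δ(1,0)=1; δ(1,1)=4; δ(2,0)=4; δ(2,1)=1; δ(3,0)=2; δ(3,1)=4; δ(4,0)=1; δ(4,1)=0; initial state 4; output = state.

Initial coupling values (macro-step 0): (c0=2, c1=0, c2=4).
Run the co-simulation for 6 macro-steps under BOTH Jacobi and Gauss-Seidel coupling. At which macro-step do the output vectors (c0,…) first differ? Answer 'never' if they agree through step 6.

first divergence at macro-step: never

[Jacobi] macro 1: S0 reads c2=4 → after 1×micro: 0; S1 reads c2=4 → after 1×micro: 0; S2 reads c1=0 → after 2×micro: 1 ⇒ (c0=0, c1=0, c2=1)
[Jacobi] macro 2: S0 reads c2=1 → after 1×micro: 0; S1 reads c2=1 → after 1×micro: 4; S2 reads c1=0 → after 2×micro: 1 ⇒ (c0=0, c1=4, c2=1)
[Jacobi] macro 3: S0 reads c2=1 → after 1×micro: 0; S1 reads c2=1 → after 1×micro: 4; S2 reads c1=4 → after 2×micro: 1 ⇒ (c0=0, c1=4, c2=1)
[Jacobi] macro 4: S0 reads c2=1 → after 1×micro: 0; S1 reads c2=1 → after 1×micro: 4; S2 reads c1=4 → after 2×micro: 1 ⇒ (c0=0, c1=4, c2=1)
[Jacobi] macro 5: S0 reads c2=1 → after 1×micro: 0; S1 reads c2=1 → after 1×micro: 4; S2 reads c1=4 → after 2×micro: 1 ⇒ (c0=0, c1=4, c2=1)
[Jacobi] macro 6: S0 reads c2=1 → after 1×micro: 0; S1 reads c2=1 → after 1×micro: 4; S2 reads c1=4 → after 2×micro: 1 ⇒ (c0=0, c1=4, c2=1)
[Gauss-Seidel] macro 1: S0 reads c2=4 → after 1×micro: 0; S1 reads c2=4 → after 1×micro: 0; S2 reads c1=0 → after 2×micro: 1 ⇒ (c0=0, c1=0, c2=1)
[Gauss-Seidel] macro 2: S0 reads c2=1 → after 1×micro: 0; S1 reads c2=1 → after 1×micro: 4; S2 reads c1=4 → after 2×micro: 1 ⇒ (c0=0, c1=4, c2=1)
[Gauss-Seidel] macro 3: S0 reads c2=1 → after 1×micro: 0; S1 reads c2=1 → after 1×micro: 4; S2 reads c1=4 → after 2×micro: 1 ⇒ (c0=0, c1=4, c2=1)
[Gauss-Seidel] macro 4: S0 reads c2=1 → after 1×micro: 0; S1 reads c2=1 → after 1×micro: 4; S2 reads c1=4 → after 2×micro: 1 ⇒ (c0=0, c1=4, c2=1)
[Gauss-Seidel] macro 5: S0 reads c2=1 → after 1×micro: 0; S1 reads c2=1 → after 1×micro: 4; S2 reads c1=4 → after 2×micro: 1 ⇒ (c0=0, c1=4, c2=1)
[Gauss-Seidel] macro 6: S0 reads c2=1 → after 1×micro: 0; S1 reads c2=1 → after 1×micro: 4; S2 reads c1=4 → after 2×micro: 1 ⇒ (c0=0, c1=4, c2=1)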